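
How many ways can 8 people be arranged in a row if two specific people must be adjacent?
Treat pair as unit: (8-1)! arrangements × 2 internal orders = 10,080.

Answer: 10,080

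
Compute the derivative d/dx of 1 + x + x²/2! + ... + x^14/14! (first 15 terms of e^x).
1 + x + x²/2! + ... + x^13/13!

Solution: Differentiating term by term gives the first 14 terms of e^x.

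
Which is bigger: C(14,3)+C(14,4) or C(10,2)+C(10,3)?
First=1,365, Second=165.
Final answer: C(14,3)+C(14,4)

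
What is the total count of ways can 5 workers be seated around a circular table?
Circular arrangements: (5-1)! = 24.

Answer: 24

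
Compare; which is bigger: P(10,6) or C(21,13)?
P(10,6)=151,200, C(21,13)=203,490.
Final answer: C(21,13)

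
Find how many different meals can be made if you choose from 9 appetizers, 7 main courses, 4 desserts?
252

Reasoning: By the multiplication principle: 9 × 7 × 4 = 252.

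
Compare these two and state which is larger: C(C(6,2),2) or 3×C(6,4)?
C(C(6,2),2)=105, 3×C(6,4)=45.
Final answer: C(C(6,2),2)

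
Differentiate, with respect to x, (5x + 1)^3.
15(5x + 1)^2

Working:
Chain rule: 3(5x+1)^{2} × 5 = 15(5x+1)^{2}.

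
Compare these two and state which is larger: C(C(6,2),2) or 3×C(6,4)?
C(C(6,2),2)

Solution: C(C(6,2),2)=105, 3×C(6,4)=45.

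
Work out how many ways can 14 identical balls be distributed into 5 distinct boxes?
3,060

Working:
C(14+5-1, 5-1) = C(18, 4) = 3,060.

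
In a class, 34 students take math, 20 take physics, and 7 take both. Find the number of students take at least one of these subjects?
47

Working:
|A∪B| = |A|+|B|-|A∩B| = 34+20-7 = 47.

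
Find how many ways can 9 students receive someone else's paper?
133,496

Solution: Using D(n) = (n-1)[D(n-1) + D(n-2)]:
D(9) = (9-1) × [D(8) + D(7)]
      = 8 × [14833 + 1854]
      = 8 × 16687
      = 133,496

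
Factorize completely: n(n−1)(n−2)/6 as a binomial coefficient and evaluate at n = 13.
n(n−1)(n−2)/6 = n!/(3!(n−3)!) = C(n,3). At n = 13: C(13,3) = 286.
Final answer: C(n,3); C(13,3) = 286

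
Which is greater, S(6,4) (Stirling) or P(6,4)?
P(6,4)

Solution: S(6,4) = 4·S(5,4) + S(5,3) = 4·10 + 25 = 65; P(6,4) = 360.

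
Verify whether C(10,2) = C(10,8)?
True

Solution: Symmetry C(n,k) = C(n,n-k): C(10,2) = 45 and C(10,8) = 45. Both sides agree, so the statement holds.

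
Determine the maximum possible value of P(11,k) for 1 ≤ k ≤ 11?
P(11,k) increases in k, so maximum at k = 11: 11! = 39,916,800.

Answer: 39,916,800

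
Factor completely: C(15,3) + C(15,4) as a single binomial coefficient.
C(16,4)

Working:
By Pascal's identity: C(15,3) + C(15,4) = C(16,4) = 1,820.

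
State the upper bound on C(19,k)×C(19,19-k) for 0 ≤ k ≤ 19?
8,533,694,884

Solution: C(19,k)·C(19,19-k) = C(19,k)², maximised at the centre k = 9: C(19,9)² = 8,533,694,884.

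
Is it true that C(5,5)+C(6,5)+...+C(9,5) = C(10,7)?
Hockey stick identity gives Σ = C(10,6) = 210; RHS C(10,7) = 120.
Final answer: False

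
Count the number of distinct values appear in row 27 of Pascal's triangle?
14

Row 27 has entries C(27,0)..C(27,27); by symmetry C(27,k)=C(27,27-k), giving 14 distinct values.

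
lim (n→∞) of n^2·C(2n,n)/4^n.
∞

Solution: C(2n,n) ~ 4^n/√(πn), so n^2·C(2n,n)/4^n ~ n^(2 − 1/2)/√π → ∞.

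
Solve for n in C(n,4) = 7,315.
22

C(n,4) = n(n−1)(n−2)(n−3)/4! is increasing in n, and n(n−1)(n−2)(n−3) = 4!·7,315 = 175,560 ≈ (n−1.5)^4 gives n ≈ 22.0. Check: C(20,4) = 4,845, C(21,4) = 5,985, C(22,4) = 7,315 ✓. So n = 22.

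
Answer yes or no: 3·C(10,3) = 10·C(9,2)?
Yes
Absorption identity k·C(n,k) = n·C(n-1,k-1). LHS = 3·120 = 360; RHS = 10·36 = 360.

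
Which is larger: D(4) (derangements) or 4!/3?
D(4)

Explanation: D(4) = (4-1)·[D(3) + D(2)] = 3·[2 + 1] = 9; 4!/3 = 24/3 = 8.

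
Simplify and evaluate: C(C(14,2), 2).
C(14,2) = 91, then C(91, 2) = 4,095.
Final answer: 4,095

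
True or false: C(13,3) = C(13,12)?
False

Explanation: C(13,3) = 286 but C(13,12) = 13; symmetry gives C(13,3) = C(13,10), not C(13,12).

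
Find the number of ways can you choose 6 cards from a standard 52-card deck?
C(52,6) = 20,358,520.

Answer: 20,358,520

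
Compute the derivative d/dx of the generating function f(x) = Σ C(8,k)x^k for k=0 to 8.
Σ k·C(8,k)x^(k-1) for k=1 to 8

Term-by-term differentiation gives Σ k·C(8,k)x^{k-1} for k=1 to 8.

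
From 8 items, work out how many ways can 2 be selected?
C(8,2) = 8! / (2! × (8-2)!)
         = 8! / (2! × 6!)
         = 28
Final answer: 28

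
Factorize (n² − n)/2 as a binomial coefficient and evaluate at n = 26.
C(n,2); C(26,2) = 325

Reasoning: (n² − n)/2 = n(n−1)/2 = C(n,2). At n = 26: C(26,2) = 325.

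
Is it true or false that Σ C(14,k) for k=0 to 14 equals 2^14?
Binomial theorem: Σ C(14,k) = (1+1)^14 = 2^14 = 16,384; RHS 2^14 = 16,384.

Answer: True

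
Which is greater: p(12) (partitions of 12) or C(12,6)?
Pentagonal recurrence p(n) = p(n−1) + p(n−2) − p(n−5) − p(n−7) + …: p(12) = p(11) + p(10) − p(7) − p(5) + p(0) = 56 + 42 − 15 − 7 + 1 = 77; C(12,6) = 924.
Final answer: C(12,6)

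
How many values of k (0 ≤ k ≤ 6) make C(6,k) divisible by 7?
0

Working:
Checking C(6,k) mod 7 for k = 0..6: none are divisible by 7. Count = 0.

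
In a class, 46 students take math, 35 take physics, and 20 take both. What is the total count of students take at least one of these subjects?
61

Solution: |A∪B| = |A|+|B|-|A∩B| = 46+35-20 = 61.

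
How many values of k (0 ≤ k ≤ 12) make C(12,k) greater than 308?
Row 12 is unimodal and symmetric about k=12/2. C(12,3)=220 ≤ 308; C(12,4)=495 > 308; by symmetry C(12,k) > 308 for k = 4..8. That's 8 - 4 + 1 = 5 values.
Final answer: 5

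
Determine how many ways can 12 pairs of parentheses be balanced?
208,012
Using the Catalan number formula: C_n = C(2n, n) / (n+1)
C_12 = C(24, 12) / (12+1)
     = 2704156 / 13
     = 208,012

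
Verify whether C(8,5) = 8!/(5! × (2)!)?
False

The correct denominator is 5!×3!, giving C(8,5) = 56; the stated RHS is 8!/(5!×2!) = 168 ≠ 56, so the statement does not hold.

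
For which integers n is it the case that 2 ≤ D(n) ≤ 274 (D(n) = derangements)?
Using D(n) = (n−1)[D(n−1) + D(n−2)] with D(1)=0, D(2)=1: D(2)=1; D(3)=2; D(4)=9; D(5)=44; D(6)=265; D(7)=1,854. So valid n = 3, 4, 5, 6.

Answer: 3, 4, 5, 6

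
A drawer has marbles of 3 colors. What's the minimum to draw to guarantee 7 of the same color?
19

Working:
Worst case: 6 of each = 18. One more: 19.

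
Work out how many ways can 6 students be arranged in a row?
720

Explanation: Arrangements of 6 distinct objects: 6! = 720.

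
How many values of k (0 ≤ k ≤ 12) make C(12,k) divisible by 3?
9

Reasoning: Checking C(12,k) mod 3 for k = 0..12: divisible at k = 1, 2, 4, 5, 6, 7, 8, 10, 11. That's 9 values.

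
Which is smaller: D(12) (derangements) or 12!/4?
12!/4

D(12) = (12-1)·[D(11) + D(10)] = 11·[14,684,570 + 1,334,961] = 176,214,841; 12!/4 = 479,001,600/4 = 119,750,400.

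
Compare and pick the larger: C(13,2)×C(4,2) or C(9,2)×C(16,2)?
C(9,2)×C(16,2)

Working:
C(13,2)×C(4,2)=468, C(9,2)×C(16,2)=4,320.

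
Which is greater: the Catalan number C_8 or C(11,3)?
C_8 = C(16,8)/(8+1) = 12,870/9 = 1,430; C(11,3) = 165.
Final answer: C_8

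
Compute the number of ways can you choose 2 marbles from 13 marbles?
C(13,2) = 13! / (2! × (13-2)!)
         = 13! / (2! × 11!)
         = 78

Answer: 78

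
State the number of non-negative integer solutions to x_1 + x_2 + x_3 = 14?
C(14+3-1, 3-1) = 120.

Answer: 120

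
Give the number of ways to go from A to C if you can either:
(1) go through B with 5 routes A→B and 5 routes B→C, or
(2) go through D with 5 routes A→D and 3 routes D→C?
40

Solution: Route via B: 5×5=25. Route via D: 5×3=15. Total: 40.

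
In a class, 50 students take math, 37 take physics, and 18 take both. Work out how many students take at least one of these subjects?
69
|A∪B| = |A|+|B|-|A∩B| = 50+37-18 = 69.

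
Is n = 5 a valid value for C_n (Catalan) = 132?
C_5 = C(10,5)/(5+1) = 252/6 = 42, which does not equal 132.

Answer: No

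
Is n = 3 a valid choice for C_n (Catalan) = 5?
C_3 = C(6,3)/(3+1) = 20/4 = 5, which equals 5.

Answer: Yes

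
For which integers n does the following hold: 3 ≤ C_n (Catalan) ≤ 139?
3, 4, 5, 6
C_2=2; C_3=5; C_4=14; C_5=42; C_6=132; C_7=429. So valid n = 3, 4, 5, 6.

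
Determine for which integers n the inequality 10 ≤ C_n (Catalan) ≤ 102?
4, 5

Explanation: C_3=5; C_4=14; C_5=42; C_6=132. So valid n = 4, 5.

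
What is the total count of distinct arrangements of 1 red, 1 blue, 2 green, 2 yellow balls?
180

Working:
Multinomial: 6!/(1! × 1! × 2! × 2!) = 180.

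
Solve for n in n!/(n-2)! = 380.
20
n!/(n-2)! = n×(n-1), a product of 2 consecutive integers ≈ (n−0.5)^2. 380^(1/2) + 0.5 ≈ 20.0; check n = 20: 20×19 = 380 ✓. So n = 20.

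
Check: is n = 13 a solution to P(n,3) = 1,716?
P(13,3) = 13·12·11 = 1,716, which equals 1,716.

Answer: Yes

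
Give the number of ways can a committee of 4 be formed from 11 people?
330

C(11,4) = 11! / (4! × (11-4)!)
         = 11! / (4! × 7!)
         = 330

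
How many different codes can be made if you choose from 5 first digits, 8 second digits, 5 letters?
200

Reasoning: By the multiplication principle: 5 × 8 × 5 = 200.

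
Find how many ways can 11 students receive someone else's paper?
14,684,570
Using D(n) = (n-1)[D(n-1) + D(n-2)]:
D(11) = (11-1) × [D(10) + D(9)]
      = 10 × [1334961 + 133496]
      = 10 × 1468457
      = 14,684,570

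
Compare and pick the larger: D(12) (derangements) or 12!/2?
12!/2

Solution: D(12) = (12-1)·[D(11) + D(10)] = 11·[14,684,570 + 1,334,961] = 176,214,841; 12!/2 = 479,001,600/2 = 239,500,800.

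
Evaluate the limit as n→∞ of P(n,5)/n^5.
1

Reasoning: P(n,5) = n(n-1)···(n-4) ≈ n^5 for large n. Limit = 1.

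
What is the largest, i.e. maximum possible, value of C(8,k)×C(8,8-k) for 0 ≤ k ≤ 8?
4,900

C(8,k)·C(8,8-k) = C(8,k)², maximised at the centre k = 4: C(8,4)² = 4,900.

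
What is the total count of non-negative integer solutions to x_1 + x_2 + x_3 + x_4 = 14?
680

Explanation: C(14+4-1, 4-1) = 680.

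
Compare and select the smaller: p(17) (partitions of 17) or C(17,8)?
Pentagonal recurrence p(n) = p(n−1) + p(n−2) − p(n−5) − p(n−7) + …: p(17) = p(16) + p(15) − p(12) − p(10) + p(5) + p(2) = 231 + 176 − 77 − 42 + 7 + 2 = 297; C(17,8) = 24,310.
Final answer: p(17)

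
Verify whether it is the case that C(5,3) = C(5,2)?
True
Symmetry C(n,k) = C(n,n-k): C(5,3) = 10 and C(5,2) = 10. Both sides agree, so the statement holds.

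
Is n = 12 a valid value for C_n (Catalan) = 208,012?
Yes
C_12 = C(24,12)/(12+1) = 2,704,156/13 = 208,012, which equals 208,012.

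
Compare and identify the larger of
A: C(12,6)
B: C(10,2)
A=C(12,6)=924, B=C(10,2)=45.
Final answer: A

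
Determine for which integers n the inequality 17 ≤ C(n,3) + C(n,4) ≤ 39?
C(5,3)+C(5,4)=15; C(6,3)+C(6,4)=35; C(7,3)+C(7,4)=70. So valid n = 6.

Answer: 6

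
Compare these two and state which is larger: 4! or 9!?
9!

Solution: 4!=24, 9!=362,880. 9! > 4!.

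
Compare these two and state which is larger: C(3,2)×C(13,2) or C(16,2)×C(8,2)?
C(16,2)×C(8,2)

Working:
C(3,2)×C(13,2)=234, C(16,2)×C(8,2)=3,360.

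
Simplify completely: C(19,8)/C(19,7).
3/2

Explanation: C(n,k+1)/C(n,k) = (n−k)/(k+1). Here (19−7)/(7+1) = 12/8 = 3/2.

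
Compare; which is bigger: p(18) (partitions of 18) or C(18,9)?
C(18,9)

Reasoning: Pentagonal recurrence p(n) = p(n−1) + p(n−2) − p(n−5) − p(n−7) + …: p(18) = p(17) + p(16) − p(13) − p(11) + p(6) + p(3) = 297 + 231 − 101 − 56 + 11 + 3 = 385; C(18,9) = 48,620.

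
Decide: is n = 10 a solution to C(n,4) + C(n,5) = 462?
C(10,4) + C(10,5) = 210 + 252 = 462, which equals 462.

Answer: Yes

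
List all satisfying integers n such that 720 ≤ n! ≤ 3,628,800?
6, 7, 8, 9, 10
n! is strictly increasing; 6! = 720 and 10! = 3,628,800, so valid n = 6, 7, 8, 9, 10.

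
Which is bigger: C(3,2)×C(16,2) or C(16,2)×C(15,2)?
C(16,2)×C(15,2)

Reasoning: C(3,2)×C(16,2)=360, C(16,2)×C(15,2)=12,600.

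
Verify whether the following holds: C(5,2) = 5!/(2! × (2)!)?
False

Working:
The correct denominator is 2!×3!, giving C(5,2) = 10; the stated RHS is 5!/(2!×2!) = 30 ≠ 10, so the statement does not hold.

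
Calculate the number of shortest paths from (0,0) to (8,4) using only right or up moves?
495
Choose 8 rights from 12 moves: C(12,8) = 495.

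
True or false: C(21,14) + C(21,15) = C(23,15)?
Pascal's identity gives C(22,15) = 170,544, whereas C(23,15) = 490,314.

Answer: False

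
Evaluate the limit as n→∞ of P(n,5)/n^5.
1

Explanation: P(n,5) = n(n-1)···(n-4) ≈ n^5 for large n. Limit = 1.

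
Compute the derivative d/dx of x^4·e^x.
(4x^3 + x^4)e^x

Reasoning: Product rule: d/dx[x^4]·e^x + x^4·d/dx[e^x] = 4x^{3}e^x + x^4e^x.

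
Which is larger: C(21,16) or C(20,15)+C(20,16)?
Equal

Reasoning: By Pascal's identity: C(21,16) = C(20,15)+C(20,16) = 20,349. Equal.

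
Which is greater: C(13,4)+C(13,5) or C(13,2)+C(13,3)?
C(13,4)+C(13,5)

Reasoning: First=2,002, Second=364.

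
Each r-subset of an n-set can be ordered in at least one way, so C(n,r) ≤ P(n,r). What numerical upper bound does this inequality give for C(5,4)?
120
P(5,4) = 5·4·3·2 = 120, so C(5,4) ≤ 120. (The bound is loose by a factor of 4! = 24: C(5,4) = 120/24 = 5.)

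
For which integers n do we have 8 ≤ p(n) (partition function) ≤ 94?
6, 7, 8, 9, 10, 11, 12

Tabulating p(n) via p(n) = p(n−1) + p(n−2) − p(n−5) − p(n−7) + …: p(5)=7; p(6)=11; p(7)=15; p(8)=22; p(9)=30; p(10)=42; p(11)=56; p(12)=77; p(13)=101. So valid n = 6, 7, 8, 9, 10, 11, 12.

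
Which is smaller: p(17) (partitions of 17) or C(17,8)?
p(17)

Pentagonal recurrence p(n) = p(n−1) + p(n−2) − p(n−5) − p(n−7) + …: p(17) = p(16) + p(15) − p(12) − p(10) + p(5) + p(2) = 231 + 176 − 77 − 42 + 7 + 2 = 297; C(17,8) = 24,310.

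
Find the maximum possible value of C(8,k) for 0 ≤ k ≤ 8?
Maximum at k = 4: C(8,4) = 70.

Answer: 70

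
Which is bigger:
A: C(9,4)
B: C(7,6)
A=C(9,4)=126, B=C(7,6)=7.

Answer: A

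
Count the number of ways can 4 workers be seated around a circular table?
6

Solution: Circular arrangements: (4-1)! = 6.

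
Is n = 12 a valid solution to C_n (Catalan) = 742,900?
No

Reasoning: C_12 = C(24,12)/(12+1) = 2,704,156/13 = 208,012, which does not equal 742,900.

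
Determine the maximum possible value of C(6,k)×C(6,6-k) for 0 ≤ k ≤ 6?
400

Solution: C(6,k)·C(6,6-k) = C(6,k)², maximised at the centre k = 3: C(6,3)² = 400.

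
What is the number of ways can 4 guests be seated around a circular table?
6
Circular arrangements: (4-1)! = 6.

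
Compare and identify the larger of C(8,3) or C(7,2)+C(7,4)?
Equal
C(8,3)=56; C(7,2)+C(7,4)=21+35=56.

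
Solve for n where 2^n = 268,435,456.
28

Explanation: 268,435,456 = 1,024 × 1,024 × 256 = 2^10 × 2^10 × 2^8 = 2^28, so n = 28.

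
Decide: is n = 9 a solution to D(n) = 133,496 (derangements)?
Yes

Explanation: D(9) = (9-1)·[D(8) + D(7)] = 8·[14,833 + 1,854] = 133,496, which equals 133,496.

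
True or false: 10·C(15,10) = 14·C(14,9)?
False

Solution: Absorption identity k·C(n,k) = n·C(n-1,k-1). LHS = 10·3003 = 30,030; RHS = 14·2002 = 28,028.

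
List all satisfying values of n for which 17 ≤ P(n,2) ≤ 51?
5, 6, 7

Working:
P(4,2)=12; P(5,2)=20; P(6,2)=30; P(7,2)=42; P(8,2)=56. So valid n = 5, 6, 7.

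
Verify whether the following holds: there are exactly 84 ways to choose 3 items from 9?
True

Explanation: C(9,3) = 84.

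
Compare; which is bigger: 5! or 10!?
5!=120, 10!=3,628,800. 10! > 5!.

Answer: 10!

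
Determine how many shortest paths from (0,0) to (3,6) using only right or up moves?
84

Explanation: Choose 3 rights from 9 moves: C(9,3) = 84.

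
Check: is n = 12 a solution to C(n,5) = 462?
C(12,5) = 12·11·10·9·8/5! = 95,040/120 = 792, which does not equal 462.
Final answer: No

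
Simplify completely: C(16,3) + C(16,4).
By Pascal's identity: C(17,4) = 2,380.
Final answer: 2,380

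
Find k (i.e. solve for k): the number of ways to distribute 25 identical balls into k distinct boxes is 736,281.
7

Reasoning: Stars and bars: the count is C(25+k−1, k−1), increasing in k. k=5: C(29,4) = 23,751, k=6: C(30,5) = 142,506, k=7: C(31,6) = 736,281 ✓. So k = 7.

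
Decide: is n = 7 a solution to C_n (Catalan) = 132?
No

Solution: C_7 = C(14,7)/(7+1) = 3,432/8 = 429, which does not equal 132.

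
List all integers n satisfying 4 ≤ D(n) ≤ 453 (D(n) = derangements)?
4, 5, 6

Solution: Using D(n) = (n−1)[D(n−1) + D(n−2)] with D(1)=0, D(2)=1: D(3)=2; D(4)=9; D(5)=44; D(6)=265; D(7)=1,854. So valid n = 4, 5, 6.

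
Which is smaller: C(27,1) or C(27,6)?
C(27,1)

Solution: C(27,1)=27, C(27,6)=296,010.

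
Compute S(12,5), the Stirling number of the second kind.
1,379,400

Using the Stirling recurrence: S(n,k) = k·S(n-1,k) + S(n-1,k-1)
S(12,5) = 5·S(11,5) + S(11,4)
         = 5·246730 + 145750
         = 1233650 + 145750
         = 1,379,400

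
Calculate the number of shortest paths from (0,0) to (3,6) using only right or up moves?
84

Explanation: Choose 3 rights from 9 moves: C(9,3) = 84.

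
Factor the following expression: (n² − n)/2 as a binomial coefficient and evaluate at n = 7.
C(n,2); C(7,2) = 21

(n² − n)/2 = n(n−1)/2 = C(n,2). At n = 7: C(7,2) = 21.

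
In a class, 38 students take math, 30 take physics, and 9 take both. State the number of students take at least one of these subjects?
59

Working:
|A∪B| = |A|+|B|-|A∩B| = 38+30-9 = 59.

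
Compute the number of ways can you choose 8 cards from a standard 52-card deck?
752,538,150

Explanation: C(52,8) = 752,538,150.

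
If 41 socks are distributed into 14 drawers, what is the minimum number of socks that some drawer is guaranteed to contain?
3
Pigeonhole: ⌈41/14⌉ = 3.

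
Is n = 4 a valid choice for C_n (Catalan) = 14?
Yes

C_4 = C(8,4)/(4+1) = 70/5 = 14, which equals 14.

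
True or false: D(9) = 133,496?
True

Derangements of 9 elements: D(9) = (9-1)·[D(8) + D(7)] = 8·[14,833 + 1,854] = 133,496.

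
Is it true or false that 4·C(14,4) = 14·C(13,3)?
True

Reasoning: Absorption identity k·C(n,k) = n·C(n-1,k-1). LHS = 4·1001 = 4,004; RHS = 14·286 = 4,004.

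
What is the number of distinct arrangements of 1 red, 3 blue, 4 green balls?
Multinomial: 8!/(1! × 3! × 4!) = 280.
Final answer: 280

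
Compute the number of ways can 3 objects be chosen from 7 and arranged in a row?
210
P(7,3) = 7!/(7-3)! = 210.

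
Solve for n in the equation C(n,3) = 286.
13

Working:
C(n,3) = n(n−1)(n−2)/3! is increasing in n, and n(n−1)(n−2) = 3!·286 = 1,716 ≈ (n−1)^3 gives n ≈ 13.0. Check: C(11,3) = 165, C(12,3) = 220, C(13,3) = 286 ✓. So n = 13.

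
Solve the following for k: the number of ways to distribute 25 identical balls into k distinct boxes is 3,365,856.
Stars and bars: the count is C(25+k−1, k−1), increasing in k. k=6: C(30,5) = 142,506, k=7: C(31,6) = 736,281, k=8: C(32,7) = 3,365,856 ✓. So k = 8.

Answer: 8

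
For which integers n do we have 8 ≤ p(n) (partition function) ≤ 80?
6, 7, 8, 9, 10, 11, 12

Explanation: Tabulating p(n) via p(n) = p(n−1) + p(n−2) − p(n−5) − p(n−7) + …: p(5)=7; p(6)=11; p(7)=15; p(8)=22; p(9)=30; p(10)=42; p(11)=56; p(12)=77; p(13)=101. So valid n = 6, 7, 8, 9, 10, 11, 12.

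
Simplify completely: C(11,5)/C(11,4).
C(n,k+1)/C(n,k) = (n−k)/(k+1). Here (11−4)/(4+1) = 7/5 = 7/5.
Final answer: 7/5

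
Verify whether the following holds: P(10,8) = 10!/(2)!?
Permutation formula P(n,k) = n!/(n-k)!: 10!/2! = 3,628,800/2 = 1,814,400 = P(10,8). The statement holds.
Final answer: True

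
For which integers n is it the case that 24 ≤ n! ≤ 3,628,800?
n! is strictly increasing; 4! = 24 and 10! = 3,628,800, so valid n = 4, 5, 6, 7, 8, 9, 10.
Final answer: 4, 5, 6, 7, 8, 9, 10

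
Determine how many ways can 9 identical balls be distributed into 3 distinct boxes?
55

C(9+3-1, 3-1) = C(11, 2) = 55.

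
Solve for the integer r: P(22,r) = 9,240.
3
P(22,r) = 22·21·…·(22−r+1), a product of r factors. Multiplying down from 22: 22 = 22; 22·21 = 462; 22·21·20 = 9,240 ✓ (3 factors). So r = 3.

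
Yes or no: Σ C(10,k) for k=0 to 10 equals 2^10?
Binomial theorem: Σ C(10,k) = (1+1)^10 = 2^10 = 1,024; RHS 2^10 = 1,024.

Answer: Yes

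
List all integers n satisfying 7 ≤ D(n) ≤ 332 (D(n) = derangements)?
4, 5, 6

Explanation: Using D(n) = (n−1)[D(n−1) + D(n−2)] with D(1)=0, D(2)=1: D(3)=2; D(4)=9; D(5)=44; D(6)=265; D(7)=1,854. So valid n = 4, 5, 6.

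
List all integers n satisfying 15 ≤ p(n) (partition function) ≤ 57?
7, 8, 9, 10, 11
Tabulating p(n) via p(n) = p(n−1) + p(n−2) − p(n−5) − p(n−7) + …: p(6)=11; p(7)=15; p(8)=22; p(9)=30; p(10)=42; p(11)=56; p(12)=77. So valid n = 7, 8, 9, 10, 11.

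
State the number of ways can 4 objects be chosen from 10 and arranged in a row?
5,040

Working:
P(10,4) = 10!/(10-4)! = 5,040.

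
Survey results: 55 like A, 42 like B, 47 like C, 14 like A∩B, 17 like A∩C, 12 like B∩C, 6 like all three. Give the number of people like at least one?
|A∪B∪C| = 55+42+47-14-17-12+6 = 107.
Final answer: 107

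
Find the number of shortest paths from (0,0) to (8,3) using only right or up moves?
165

Reasoning: Choose 8 rights from 11 moves: C(11,8) = 165.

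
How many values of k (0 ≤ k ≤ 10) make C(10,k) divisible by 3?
7

Working:
Checking C(10,k) mod 3 for k = 0..10: divisible at k = 2, 3, 4, 5, 6, 7, 8. That's 7 values.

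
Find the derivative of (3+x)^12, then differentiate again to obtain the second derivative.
132(3+x)^10

Working:
First derivative: 12(3+x)^{11}. Second derivative: 12·11·(3+x)^{10} = 132(3+x)^{10}.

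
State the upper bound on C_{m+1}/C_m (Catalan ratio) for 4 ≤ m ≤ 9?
C_{m+1}/C_m = 2(2m+1)/(m+2), which increases with m. Maximum at m = 9: 2·19/11 = 38/11.
Final answer: 38/11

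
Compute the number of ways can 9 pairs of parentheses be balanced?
4,862
Using the Catalan number formula: C_n = C(2n, n) / (n+1)
C_9 = C(18, 9) / (9+1)
     = 48620 / 10
     = 4,862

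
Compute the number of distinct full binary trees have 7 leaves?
132

Reasoning: Using the Catalan number formula: C_n = C(2n, n) / (n+1)
C_6 = C(12, 6) / (6+1)
     = 924 / 7
     = 132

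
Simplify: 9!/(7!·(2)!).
36

Reasoning: This is C(9,7) = 36.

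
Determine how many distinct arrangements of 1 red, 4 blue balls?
5

Explanation: Multinomial: 5!/(1! × 4!) = 5.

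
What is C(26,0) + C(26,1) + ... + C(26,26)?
67,108,864

Explanation: Sum of binomial coefficients = 2^26 = 67,108,864.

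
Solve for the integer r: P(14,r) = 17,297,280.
P(14,r) = 14·13·…·(14−r+1), a product of r factors. Multiplying down from 14: 14 = 14; 14·13 = 182; 14·13·12 = 2,184; 14·13·12·11 = 24,024; 14·13·12·11·10 = 240,240; 14·13·12·11·10·9 = 2,162,160; 14·13·12·11·10·9·8 = 17,297,280 ✓ (7 factors). So r = 7.
Final answer: 7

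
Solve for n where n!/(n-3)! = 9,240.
22

Reasoning: n!/(n-3)! = n×(n-1)×(n-2), a product of 3 consecutive integers ≈ (n−1)^3. 9,240^(1/3) + 1 ≈ 22.0; check n = 22: 22×21×20 = 9,240 ✓. So n = 22.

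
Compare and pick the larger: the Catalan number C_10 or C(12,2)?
C_10

Solution: C_10 = C(20,10)/(10+1) = 184,756/11 = 16,796; C(12,2) = 66.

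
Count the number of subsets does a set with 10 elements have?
1,024

Each element can be included or excluded: 2^10 = 1,024.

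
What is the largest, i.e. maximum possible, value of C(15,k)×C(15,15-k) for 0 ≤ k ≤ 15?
41,409,225

Reasoning: C(15,k)·C(15,15-k) = C(15,k)², maximised at the centre k = 7: C(15,7)² = 41,409,225.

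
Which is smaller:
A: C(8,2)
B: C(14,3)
A=C(8,2)=28, B=C(14,3)=364.
Final answer: A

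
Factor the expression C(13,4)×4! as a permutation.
P(13,4)

Explanation: C(13,4)×4! = [13!/(4!(9)!)]×4! = 13!/(9)! = P(13,4) = 17,160.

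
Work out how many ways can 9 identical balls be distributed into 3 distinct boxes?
55

Reasoning: C(9+3-1, 3-1) = C(11, 2) = 55.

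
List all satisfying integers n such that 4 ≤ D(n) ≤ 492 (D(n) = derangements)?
4, 5, 6

Working:
Using D(n) = (n−1)[D(n−1) + D(n−2)] with D(1)=0, D(2)=1: D(3)=2; D(4)=9; D(5)=44; D(6)=265; D(7)=1,854. So valid n = 4, 5, 6.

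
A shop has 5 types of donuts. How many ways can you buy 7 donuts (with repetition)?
330

Solution: Stars and bars: C(7+5-1, 7) = C(11, 7) = 330.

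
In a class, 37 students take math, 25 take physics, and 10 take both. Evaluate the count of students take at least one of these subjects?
52

Explanation: |A∪B| = |A|+|B|-|A∩B| = 37+25-10 = 52.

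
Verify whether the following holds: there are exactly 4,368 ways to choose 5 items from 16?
True

C(16,5) = 4,368.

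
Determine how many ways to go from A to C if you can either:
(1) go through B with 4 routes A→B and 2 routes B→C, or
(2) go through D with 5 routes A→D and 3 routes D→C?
23

Route via B: 4×2=8. Route via D: 5×3=15. Total: 23.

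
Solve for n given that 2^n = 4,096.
12

Reasoning: 4,096 = 1,024 × 4 = 2^10 × 2^2 = 2^12, so n = 12.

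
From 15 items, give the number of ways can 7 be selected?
6,435

Explanation: C(15,7) = 15! / (7! × (15-7)!)
         = 15! / (7! × 8!)
         = 6,435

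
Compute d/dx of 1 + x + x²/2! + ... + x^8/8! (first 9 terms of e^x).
1 + x + x²/2! + ... + x^7/7!

Reasoning: Differentiating term by term gives the first 8 terms of e^x.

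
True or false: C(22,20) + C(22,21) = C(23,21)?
True

Solution: Pascal's identity C(n,k) + C(n,k+1) = C(n+1,k+1): 231 + 22 = 253 = C(23,21).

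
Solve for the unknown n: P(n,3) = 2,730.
15

Working:
P(n,3) = n(n−1)(n−2) is increasing in n; n(n−1)(n−2) ≈ (n−1)^3 = 2,730 gives n ≈ 15.0. Check: P(13,3) = 1,716, P(14,3) = 2,184, P(15,3) = 2,730 ✓. So n = 15.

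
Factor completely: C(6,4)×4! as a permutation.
P(6,4)
C(6,4)×4! = [6!/(4!(2)!)]×4! = 6!/(2)! = P(6,4) = 360.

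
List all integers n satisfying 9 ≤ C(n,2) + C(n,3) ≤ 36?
C(3,2)+C(3,3)=4; C(4,2)+C(4,3)=10; C(5,2)+C(5,3)=20; C(6,2)+C(6,3)=35; C(7,2)+C(7,3)=56. So valid n = 4, 5, 6.
Final answer: 4, 5, 6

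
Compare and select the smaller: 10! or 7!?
10!=3,628,800, 7!=5,040. 10! > 7!.

Answer: 7!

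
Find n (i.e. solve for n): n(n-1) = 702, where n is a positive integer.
27

Explanation: n² − n − 702 = 0, so n = (1 ± √(1 + 4·702))/2 = (1 ± √2,809)/2 = (1 ± 53)/2, i.e. n = 27 or n = -26. Taking the positive root, n = 27 (check: 27×26 = 702).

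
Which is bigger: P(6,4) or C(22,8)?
C(22,8)
P(6,4)=360, C(22,8)=319,770.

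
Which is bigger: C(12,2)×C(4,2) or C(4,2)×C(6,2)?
C(12,2)×C(4,2)

Reasoning: C(12,2)×C(4,2)=396, C(4,2)×C(6,2)=90.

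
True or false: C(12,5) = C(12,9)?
False

C(12,5) = 792 but C(12,9) = 220; symmetry gives C(12,5) = C(12,7), not C(12,9).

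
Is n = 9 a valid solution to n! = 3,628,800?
No

Solution: 9! = 9·8! = 9·40,320 = 362,880, which does not equal 3,628,800.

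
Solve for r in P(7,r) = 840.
4

P(7,r) = 7·6·…·(7−r+1), a product of r factors. Multiplying down from 7: 7 = 7; 7·6 = 42; 7·6·5 = 210; 7·6·5·4 = 840 ✓ (4 factors). So r = 4.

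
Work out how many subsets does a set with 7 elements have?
Each element can be included or excluded: 2^7 = 128.

Answer: 128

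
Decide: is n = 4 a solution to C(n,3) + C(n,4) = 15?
C(4,3) + C(4,4) = 4 + 1 = 5, which does not equal 15.

Answer: No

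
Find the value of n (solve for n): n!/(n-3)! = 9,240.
n!/(n-3)! = n×(n-1)×(n-2), a product of 3 consecutive integers ≈ (n−1)^3. 9,240^(1/3) + 1 ≈ 22.0; check n = 22: 22×21×20 = 9,240 ✓. So n = 22.
Final answer: 22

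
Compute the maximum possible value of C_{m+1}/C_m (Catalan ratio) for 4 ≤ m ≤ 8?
C_{m+1}/C_m = 2(2m+1)/(m+2), which increases with m. Maximum at m = 8: 2·17/10 = 17/5.
Final answer: 17/5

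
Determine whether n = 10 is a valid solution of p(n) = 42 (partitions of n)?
Yes

Working:
Pentagonal recurrence p(n) = p(n−1) + p(n−2) − p(n−5) − p(n−7) + …: p(10) = p(9) + p(8) − p(5) − p(3) = 30 + 22 − 7 − 3 = 42, which equals 42.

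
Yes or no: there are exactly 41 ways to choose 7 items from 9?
No
C(9,7) = 36 ≠ 41.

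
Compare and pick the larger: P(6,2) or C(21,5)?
C(21,5)

Working:
P(6,2)=30, C(21,5)=20,349.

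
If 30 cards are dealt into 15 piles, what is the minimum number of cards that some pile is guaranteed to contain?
2

Reasoning: Pigeonhole: ⌈30/15⌉ = 2.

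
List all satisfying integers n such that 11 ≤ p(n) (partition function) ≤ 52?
Tabulating p(n) via p(n) = p(n−1) + p(n−2) − p(n−5) − p(n−7) + …: p(5)=7; p(6)=11; p(7)=15; p(8)=22; p(9)=30; p(10)=42; p(11)=56. So valid n = 6, 7, 8, 9, 10.
Final answer: 6, 7, 8, 9, 10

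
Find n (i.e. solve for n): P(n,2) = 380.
20

P(n,2) = n(n−1) is increasing in n; n(n−1) ≈ (n−0.5)^2 = 380 gives n ≈ 20.0. Check: P(18,2) = 306, P(19,2) = 342, P(20,2) = 380 ✓. So n = 20.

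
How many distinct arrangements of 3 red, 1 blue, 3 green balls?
140

Solution: Multinomial: 7!/(3! × 1! × 3!) = 140.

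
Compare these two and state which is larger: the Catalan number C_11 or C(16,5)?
C_11 = C(22,11)/(11+1) = 705,432/12 = 58,786; C(16,5) = 4,368.
Final answer: C_11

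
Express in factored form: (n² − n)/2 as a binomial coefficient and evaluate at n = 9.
(n² − n)/2 = n(n−1)/2 = C(n,2). At n = 9: C(9,2) = 36.
Final answer: C(n,2); C(9,2) = 36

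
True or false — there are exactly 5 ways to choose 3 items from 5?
C(5,3) = 10 ≠ 5.

Answer: False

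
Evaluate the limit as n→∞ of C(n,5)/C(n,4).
C(n,5)/C(n,4) = (n-4)/5 → ∞ as n → ∞.
Final answer: ∞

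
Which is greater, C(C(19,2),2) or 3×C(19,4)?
C(C(19,2),2)

Reasoning: C(C(19,2),2)=14,535, 3×C(19,4)=11,628.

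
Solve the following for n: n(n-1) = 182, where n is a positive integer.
n² − n − 182 = 0, so n = (1 ± √(1 + 4·182))/2 = (1 ± √729)/2 = (1 ± 27)/2, i.e. n = 14 or n = -13. Taking the positive root, n = 14 (check: 14×13 = 182).

Answer: 14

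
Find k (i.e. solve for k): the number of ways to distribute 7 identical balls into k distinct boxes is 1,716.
7

Solution: Stars and bars: the count is C(7+k−1, k−1), increasing in k. k=5: C(11,4) = 330, k=6: C(12,5) = 792, k=7: C(13,6) = 1,716 ✓. So k = 7.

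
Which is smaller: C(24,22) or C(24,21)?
C(24,22)

Working:
C(24,22)=276, C(24,21)=2,024.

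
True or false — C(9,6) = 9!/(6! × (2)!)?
False

Solution: The correct denominator is 6!×3!, giving C(9,6) = 84; the stated RHS is 9!/(6!×2!) = 252 ≠ 84, so the statement does not hold.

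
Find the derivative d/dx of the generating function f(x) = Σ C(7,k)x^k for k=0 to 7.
Term-by-term differentiation gives Σ k·C(7,k)x^{k-1} for k=1 to 7.

Answer: Σ k·C(7,k)x^(k-1) for k=1 to 7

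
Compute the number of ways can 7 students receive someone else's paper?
1,854

Solution: Using D(n) = (n-1)[D(n-1) + D(n-2)]:
D(7) = (7-1) × [D(6) + D(5)]
      = 6 × [265 + 44]
      = 6 × 309
      = 1,854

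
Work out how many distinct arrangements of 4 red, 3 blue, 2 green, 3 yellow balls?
277,200

Reasoning: Multinomial: 12!/(4! × 3! × 2! × 3!) = 277,200.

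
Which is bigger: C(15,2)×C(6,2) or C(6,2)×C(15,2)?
C(15,2)×C(6,2)=1,575, C(6,2)×C(15,2)=1,575.
Final answer: Equal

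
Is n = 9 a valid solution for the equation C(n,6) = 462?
No

Reasoning: C(9,6) = 9·8·7·6·5·4/6! = 60,480/720 = 84, which does not equal 462.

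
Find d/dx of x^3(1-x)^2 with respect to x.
3x^2(1-x)^2 - 2x^3(1-x)^1

Solution: Product rule: 3x^{2}(1-x)^{2} + x^3·(-2)(1-x)^{1}.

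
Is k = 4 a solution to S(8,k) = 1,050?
S(8,4) = 4·S(7,4) + S(7,3) = 4·350 + 301 = 1,701, which does not equal 1,050.
Final answer: No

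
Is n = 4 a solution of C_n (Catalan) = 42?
No

Explanation: C_4 = C(8,4)/(4+1) = 70/5 = 14, which does not equal 42.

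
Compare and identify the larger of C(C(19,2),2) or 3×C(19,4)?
C(C(19,2),2)

Explanation: C(C(19,2),2)=14,535, 3×C(19,4)=11,628.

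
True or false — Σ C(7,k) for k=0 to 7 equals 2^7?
True

Solution: Binomial theorem: Σ C(7,k) = (1+1)^7 = 2^7 = 128; RHS 2^7 = 128.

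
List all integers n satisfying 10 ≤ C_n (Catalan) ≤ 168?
C_3=5; C_4=14; C_5=42; C_6=132; C_7=429. So valid n = 4, 5, 6.
Final answer: 4, 5, 6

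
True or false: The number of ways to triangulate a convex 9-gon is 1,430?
False

Working:
Triangulations of a convex 9-gon are counted by the Catalan number C_7: C_7 = C(14,7)/(7+1) = 3,432/8 = 429.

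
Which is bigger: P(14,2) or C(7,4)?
P(14,2)=182, C(7,4)=35.
Final answer: P(14,2)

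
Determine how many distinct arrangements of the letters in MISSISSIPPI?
34,650

Word has 11 letters (M=1, I=4, S=4, P=2). Arrangements: 11!/Π(k!) = 34,650.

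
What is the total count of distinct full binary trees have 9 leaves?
Using the Catalan number formula: C_n = C(2n, n) / (n+1)
C_8 = C(16, 8) / (8+1)
     = 12870 / 9
     = 1,430

Answer: 1,430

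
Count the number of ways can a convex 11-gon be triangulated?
4,862
Using the Catalan number formula: C_n = C(2n, n) / (n+1)
C_9 = C(18, 9) / (9+1)
     = 48620 / 10
     = 4,862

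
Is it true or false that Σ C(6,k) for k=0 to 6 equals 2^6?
True

Reasoning: Binomial theorem: Σ C(6,k) = (1+1)^6 = 2^6 = 64; RHS 2^6 = 64.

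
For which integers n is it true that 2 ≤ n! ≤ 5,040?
2, 3, 4, 5, 6, 7

Explanation: n! is strictly increasing; 2! = 2 and 7! = 5,040, so valid n = 2, 3, 4, 5, 6, 7.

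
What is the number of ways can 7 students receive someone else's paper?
1,854
Using D(n) = (n-1)[D(n-1) + D(n-2)]:
D(7) = (7-1) × [D(6) + D(5)]
      = 6 × [265 + 44]
      = 6 × 309
      = 1,854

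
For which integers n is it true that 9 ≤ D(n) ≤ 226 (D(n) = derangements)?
4, 5

Working:
Using D(n) = (n−1)[D(n−1) + D(n−2)] with D(1)=0, D(2)=1: D(3)=2; D(4)=9; D(5)=44; D(6)=265. So valid n = 4, 5.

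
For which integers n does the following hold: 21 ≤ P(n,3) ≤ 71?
4, 5

Working:
P(3,3)=6; P(4,3)=24; P(5,3)=60; P(6,3)=120. So valid n = 4, 5.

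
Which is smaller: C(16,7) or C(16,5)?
C(16,7)=11,440, C(16,5)=4,368.

Answer: C(16,5)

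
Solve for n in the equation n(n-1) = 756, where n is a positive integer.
28

Working:
n² − n − 756 = 0, so n = (1 ± √(1 + 4·756))/2 = (1 ± √3,025)/2 = (1 ± 55)/2, i.e. n = 28 or n = -27. Taking the positive root, n = 28 (check: 28×27 = 756).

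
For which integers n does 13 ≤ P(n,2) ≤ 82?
P(4,2)=12; P(5,2)=20; P(6,2)=30; P(7,2)=42; P(8,2)=56; P(9,2)=72; P(10,2)=90. So valid n = 5, 6, 7, 8, 9.

Answer: 5, 6, 7, 8, 9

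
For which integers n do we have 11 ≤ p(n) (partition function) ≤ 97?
Tabulating p(n) via p(n) = p(n−1) + p(n−2) − p(n−5) − p(n−7) + …: p(5)=7; p(6)=11; p(7)=15; p(8)=22; p(9)=30; p(10)=42; p(11)=56; p(12)=77; p(13)=101. So valid n = 6, 7, 8, 9, 10, 11, 12.

Answer: 6, 7, 8, 9, 10, 11, 12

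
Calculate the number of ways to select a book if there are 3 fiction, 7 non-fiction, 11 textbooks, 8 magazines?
By the addition principle: 3 + 7 + 11 + 8 = 29.
Final answer: 29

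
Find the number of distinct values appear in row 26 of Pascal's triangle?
14

Reasoning: Row 26 has entries C(26,0)..C(26,26); by symmetry C(26,k)=C(26,26-k), giving 14 distinct values.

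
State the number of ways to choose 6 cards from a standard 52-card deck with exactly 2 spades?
13 spades and 39 non-spades: C(13,2) × C(39,4) = 78 × 82251 = 6,415,578.

Answer: 6,415,578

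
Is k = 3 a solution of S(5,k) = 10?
S(5,3) = 3·S(4,3) + S(4,2) = 3·6 + 7 = 25, which does not equal 10.
Final answer: No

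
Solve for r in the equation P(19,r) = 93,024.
P(19,r) = 19·18·…·(19−r+1), a product of r factors. Multiplying down from 19: 19 = 19; 19·18 = 342; 19·18·17 = 5,814; 19·18·17·16 = 93,024 ✓ (4 factors). So r = 4.
Final answer: 4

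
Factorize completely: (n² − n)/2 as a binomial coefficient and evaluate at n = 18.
C(n,2); C(18,2) = 153

Explanation: (n² − n)/2 = n(n−1)/2 = C(n,2). At n = 18: C(18,2) = 153.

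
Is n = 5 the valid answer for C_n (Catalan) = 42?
C_5 = C(10,5)/(5+1) = 252/6 = 42, which equals 42.

Answer: Yes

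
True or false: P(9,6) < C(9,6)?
False

Explanation: P(9,6) = 60,480 and C(9,6) = 84; P(n,r) = r! × C(n,r) so P > C whenever r ≥ 2.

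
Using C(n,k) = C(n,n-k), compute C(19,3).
C(19,3) = C(19,16) = 969.

Answer: 969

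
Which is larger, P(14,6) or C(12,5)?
P(14,6)
P(14,6)=2,162,160, C(12,5)=792.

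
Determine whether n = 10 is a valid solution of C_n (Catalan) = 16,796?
Yes

Reasoning: C_10 = C(20,10)/(10+1) = 184,756/11 = 16,796, which equals 16,796.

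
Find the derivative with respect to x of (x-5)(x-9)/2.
(2x - 14)/2
d/dx[(x-5)(x-9)] = (x-9) + (x-5) = 2x - 14. Dividing by 2 gives (2x - 14)/2.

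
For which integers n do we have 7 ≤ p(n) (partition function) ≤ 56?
Tabulating p(n) via p(n) = p(n−1) + p(n−2) − p(n−5) − p(n−7) + …: p(4)=5; p(5)=7; p(6)=11; p(7)=15; p(8)=22; p(9)=30; p(10)=42; p(11)=56; p(12)=77. So valid n = 5, 6, 7, 8, 9, 10, 11.
Final answer: 5, 6, 7, 8, 9, 10, 11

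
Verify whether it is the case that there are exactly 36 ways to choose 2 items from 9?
True

C(9,2) = 36.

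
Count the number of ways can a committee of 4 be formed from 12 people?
C(12,4) = 12! / (4! × (12-4)!)
         = 12! / (4! × 8!)
         = 495

Answer: 495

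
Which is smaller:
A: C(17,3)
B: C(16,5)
A

Explanation: A=C(17,3)=680, B=C(16,5)=4,368.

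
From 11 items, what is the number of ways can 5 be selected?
462
C(11,5) = 11! / (5! × (11-5)!)
         = 11! / (5! × 6!)
         = 462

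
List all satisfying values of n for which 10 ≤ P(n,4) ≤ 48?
4
P(3,4)=0; P(4,4)=24; P(5,4)=120. So valid n = 4.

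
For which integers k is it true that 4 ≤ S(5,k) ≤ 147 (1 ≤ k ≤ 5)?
2, 3, 4

Solution: S(5,1)=1; S(5,2)=15; S(5,3)=25; S(5,4)=10; S(5,5)=1. So valid k = 2, 3, 4.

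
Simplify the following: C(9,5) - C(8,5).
70
C(9,5) - C(8,5) = C(8,4) = 70.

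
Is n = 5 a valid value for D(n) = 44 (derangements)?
Yes
D(5) = (5-1)·[D(4) + D(3)] = 4·[9 + 2] = 44, which equals 44.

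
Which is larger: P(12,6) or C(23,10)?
P(12,6)=665,280, C(23,10)=1,144,066.

Answer: C(23,10)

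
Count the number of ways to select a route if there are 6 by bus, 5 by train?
11
By the addition principle: 6 + 5 = 11.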